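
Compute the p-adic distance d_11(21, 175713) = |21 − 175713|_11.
d_11(21, 175713) = 1/14641

Step 1 — x − y = 21 − 175713 = -175692. Step 2 — v_11(-175692) = 4 (factor: -175692 = −(11^4 · 12); the sign does not affect v_p). Step 3 — |x − y|_11 = 11^{-4} = 1/14641.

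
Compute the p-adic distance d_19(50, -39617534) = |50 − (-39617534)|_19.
d_19(50, -39617534) = 1/2476099

Step 1 — x − y = 50 − (-39617534) = 39617584. Step 2 — v_19(39617584) = 5 (factor: 39617584 = (19^5 · 16); the sign does not affect v_p). Step 3 — |x − y|_19 = 19^{-5} = 1/2476099.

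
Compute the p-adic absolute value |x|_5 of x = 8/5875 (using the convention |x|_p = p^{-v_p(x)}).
|8/5875|_5 = 125

Step 1 — compute v_5(x) by factoring powers of 5 out of the numerator and denominator: v_5(8/5875) = -3. Step 2 — apply |x|_p = p^{-v_p(x)} = 5^{3} = 125.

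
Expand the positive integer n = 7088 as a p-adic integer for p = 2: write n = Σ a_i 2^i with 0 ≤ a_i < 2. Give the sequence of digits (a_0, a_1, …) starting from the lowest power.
(a_0, a_1, …) = (0, 0, 0, 0, 1, 1, 0, 1, 1, 1, 0, 1, 1)

Repeated division by 2 gives the digits low-to-high: 7088 = 1·2^4 + 1·2^5 + 1·2^7 + 1·2^8 + 1·2^9 + 1·2^11 + 1·2^12. Digit sequence: (0, 0, 0, 0, 1, 1, 0, 1, 1, 1, 0, 1, 1).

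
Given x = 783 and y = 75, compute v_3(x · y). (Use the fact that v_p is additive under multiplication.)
v_3(58725) = 4

v_p(x) = 3 (factor: 783 = 3^3 · 29); v_p(y) = 1 (factor: 75 = 3^1 · 25). Additivity: v_p(xy) = v_p(x) + v_p(y) = 3 + 1 = 4. (Direct check: xy = 58725 = 3^4 · (725).)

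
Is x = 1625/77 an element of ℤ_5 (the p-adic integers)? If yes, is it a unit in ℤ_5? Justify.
x ∈ ℤ_5 but not a unit; v_5(x) = 3 > 0

ℤ_5 = {x ∈ ℚ_5 : v_5(x) ≥ 0} and ℤ_5^× = {x ∈ ℤ_5 : v_5(x) = 0}. Here v_5(1625/77) = v_5(num) − v_5(den) = 3; compare against these criteria.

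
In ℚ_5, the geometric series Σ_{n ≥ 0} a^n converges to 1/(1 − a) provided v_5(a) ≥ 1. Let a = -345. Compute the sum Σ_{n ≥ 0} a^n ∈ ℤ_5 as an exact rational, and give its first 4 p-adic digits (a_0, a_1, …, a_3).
Σ a^n = 1/(1 − a) = 1/346;  first 4 digits = (1, 1, 2, 0)

v_5(a) = 1 ≥ 1, so the series converges in ℤ_5 to 1/(1 − a) = 1/(1 − (-345)) = 1/346. Expand this rational in ℤ_5: compute digits iteratively via d_i = x_i mod 5, x_{i+1} = (x_i − d_i)/5. The first 4 digits are (1, 1, 2, 0).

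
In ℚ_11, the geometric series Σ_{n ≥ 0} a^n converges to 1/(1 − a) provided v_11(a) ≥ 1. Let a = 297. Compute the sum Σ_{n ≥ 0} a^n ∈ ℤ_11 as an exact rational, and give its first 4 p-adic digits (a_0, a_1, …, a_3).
Σ a^n = 1/(1 − a) = -1/296;  first 4 digits = (1, 5, 5, 4)

v_11(a) = 1 ≥ 1, so the series converges in ℤ_11 to 1/(1 − a) = 1/(1 − 297) = -1/296. Expand this rational in ℤ_11: compute digits iteratively via d_i = x_i mod 11, x_{i+1} = (x_i − d_i)/11. The first 4 digits are (1, 5, 5, 4).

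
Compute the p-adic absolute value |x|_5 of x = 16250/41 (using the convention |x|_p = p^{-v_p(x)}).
|16250/41|_5 = 1/625

Step 1 — compute v_5(x) by factoring powers of 5 out of the numerator and denominator: v_5(16250/41) = 4. Step 2 — apply |x|_p = p^{-v_p(x)} = 5^{-4} = 1/625.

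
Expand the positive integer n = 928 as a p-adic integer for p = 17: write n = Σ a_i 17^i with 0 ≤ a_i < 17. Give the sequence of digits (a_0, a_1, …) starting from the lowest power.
(a_0, a_1, …) = (10, 3, 3)

Repeated division by 17 gives the digits low-to-high: 928 = 10 + 3·17^1 + 3·17^2. Digit sequence: (10, 3, 3).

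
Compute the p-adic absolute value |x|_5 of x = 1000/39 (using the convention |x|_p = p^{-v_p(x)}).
|1000/39|_5 = 1/125

Step 1 — compute v_5(x) by factoring powers of 5 out of the numerator and denominator: v_5(1000/39) = 3. Step 2 — apply |x|_p = p^{-v_p(x)} = 5^{-3} = 1/125.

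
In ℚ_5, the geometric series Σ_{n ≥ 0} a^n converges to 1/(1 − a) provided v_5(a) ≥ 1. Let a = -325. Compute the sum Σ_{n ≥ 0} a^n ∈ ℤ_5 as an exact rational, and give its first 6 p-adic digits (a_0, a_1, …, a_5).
Σ a^n = 1/(1 − a) = 1/326;  first 6 digits = (1, 0, 2, 2, 3, 3)

v_5(a) = 2 ≥ 1, so the series converges in ℤ_5 to 1/(1 − a) = 1/(1 − (-325)) = 1/326. Expand this rational in ℤ_5: compute digits iteratively via d_i = x_i mod 5, x_{i+1} = (x_i − d_i)/5. The first 6 digits are (1, 0, 2, 2, 3, 3).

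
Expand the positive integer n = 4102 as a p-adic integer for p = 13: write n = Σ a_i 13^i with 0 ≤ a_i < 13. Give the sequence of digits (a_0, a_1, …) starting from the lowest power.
(a_0, a_1, …) = (7, 3, 11, 1)

Repeated division by 13 gives the digits low-to-high: 4102 = 7 + 3·13^1 + 11·13^2 + 1·13^3. Digit sequence: (7, 3, 11, 1).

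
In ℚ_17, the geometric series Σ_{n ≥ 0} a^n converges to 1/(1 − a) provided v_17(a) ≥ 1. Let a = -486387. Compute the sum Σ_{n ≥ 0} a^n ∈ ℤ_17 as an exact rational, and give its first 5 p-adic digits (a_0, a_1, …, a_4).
Σ a^n = 1/(1 − a) = 1/486388;  first 5 digits = (1, 0, 0, 3, 11)

v_17(a) = 3 ≥ 1, so the series converges in ℤ_17 to 1/(1 − a) = 1/(1 − (-486387)) = 1/486388. Expand this rational in ℤ_17: compute digits iteratively via d_i = x_i mod 17, x_{i+1} = (x_i − d_i)/17. The first 5 digits are (1, 0, 0, 3, 11).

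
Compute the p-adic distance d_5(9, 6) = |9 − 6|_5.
d_5(9, 6) = 1

Step 1 — x − y = 9 − 6 = 3. Step 2 — v_5(3) = 0 (factor: 3 = (5^0 · 3); the sign does not affect v_p). Step 3 — |x − y|_5 = 5^{0} = 1.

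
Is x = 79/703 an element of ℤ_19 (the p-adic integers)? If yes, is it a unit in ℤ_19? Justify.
x ∉ ℤ_19 (v_19(x) = -1 < 0)

ℤ_19 = {x ∈ ℚ_19 : v_19(x) ≥ 0} and ℤ_19^× = {x ∈ ℤ_19 : v_19(x) = 0}. Here v_19(79/703) = v_19(num) − v_19(den) = -1; compare against these criteria.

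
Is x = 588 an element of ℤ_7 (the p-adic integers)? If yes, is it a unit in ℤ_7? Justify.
x ∈ ℤ_7 but not a unit; v_7(x) = 2 > 0

ℤ_7 = {x ∈ ℚ_7 : v_7(x) ≥ 0} and ℤ_7^× = {x ∈ ℤ_7 : v_7(x) = 0}. Here v_7(588) = v_7(num) − v_7(den) = 2; compare against these criteria.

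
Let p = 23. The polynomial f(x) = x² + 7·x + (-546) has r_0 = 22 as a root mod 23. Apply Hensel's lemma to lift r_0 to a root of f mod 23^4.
r_3 = 237313 (mod 279841)

Hensel: r_{i+1} = r_i − f(r_i)·(f′(r_i))^{-1} mod 23^{i+2}, f′(x) = 2x + 7. Iterate:
  r_0 = 22 (mod 23)
  r_1 = 321 (mod 529)
  r_2 = 6140 (mod 12167)
  r_3 = 237313 (mod 279841)
Final: r = 237313 satisfies f(r) ≡ 0 mod 23^4.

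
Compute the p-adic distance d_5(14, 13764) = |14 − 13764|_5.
d_5(14, 13764) = 1/625

Step 1 — x − y = 14 − 13764 = -13750. Step 2 — v_5(-13750) = 4 (factor: -13750 = −(5^4 · 22); the sign does not affect v_p). Step 3 — |x − y|_5 = 5^{-4} = 1/625.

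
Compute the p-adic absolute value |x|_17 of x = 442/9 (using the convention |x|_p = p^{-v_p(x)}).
|442/9|_17 = 1/17

Step 1 — compute v_17(x) by factoring powers of 17 out of the numerator and denominator: v_17(442/9) = 1. Step 2 — apply |x|_p = p^{-v_p(x)} = 17^{-1} = 1/17.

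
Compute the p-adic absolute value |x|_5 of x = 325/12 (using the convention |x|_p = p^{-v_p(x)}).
|325/12|_5 = 1/25

Step 1 — compute v_5(x) by factoring powers of 5 out of the numerator and denominator: v_5(325/12) = 2. Step 2 — apply |x|_p = p^{-v_p(x)} = 5^{-2} = 1/25.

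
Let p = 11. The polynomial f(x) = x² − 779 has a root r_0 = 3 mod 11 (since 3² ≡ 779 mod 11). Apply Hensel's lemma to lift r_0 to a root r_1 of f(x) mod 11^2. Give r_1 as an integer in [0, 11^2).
r_1 = 91 (mod 121)

Hensel's recurrence: r_{i+1} = r_i − f(r_i)·(f′(r_i))^{-1} mod 11^{i+2}, with f′(x) = 2x. Iterate:
  r_0 = 3 (mod 11)
  r_1 = 91 (mod 121)
Final: r_1 = 91, and one checks f(r_1) ≡ 0 mod 11^2.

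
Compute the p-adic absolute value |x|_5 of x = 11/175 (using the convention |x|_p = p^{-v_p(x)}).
|11/175|_5 = 25

Step 1 — compute v_5(x) by factoring powers of 5 out of the numerator and denominator: v_5(11/175) = -2. Step 2 — apply |x|_p = p^{-v_p(x)} = 5^{2} = 25.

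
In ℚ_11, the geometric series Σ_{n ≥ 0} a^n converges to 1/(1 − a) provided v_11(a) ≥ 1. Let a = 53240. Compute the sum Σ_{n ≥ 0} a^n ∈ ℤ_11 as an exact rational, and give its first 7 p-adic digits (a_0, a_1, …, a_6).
Σ a^n = 1/(1 − a) = -1/53239;  first 7 digits = (1, 0, 0, 7, 3, 0, 5)

v_11(a) = 3 ≥ 1, so the series converges in ℤ_11 to 1/(1 − a) = 1/(1 − 53240) = -1/53239. Expand this rational in ℤ_11: compute digits iteratively via d_i = x_i mod 11, x_{i+1} = (x_i − d_i)/11. The first 7 digits are (1, 0, 0, 7, 3, 0, 5).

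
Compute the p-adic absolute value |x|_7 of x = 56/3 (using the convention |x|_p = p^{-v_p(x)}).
|56/3|_7 = 1/7

Step 1 — compute v_7(x) by factoring powers of 7 out of the numerator and denominator: v_7(56/3) = 1. Step 2 — apply |x|_p = p^{-v_p(x)} = 7^{-1} = 1/7.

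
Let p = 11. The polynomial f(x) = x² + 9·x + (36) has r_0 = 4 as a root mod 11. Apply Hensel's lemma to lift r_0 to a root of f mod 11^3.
r_2 = 917 (mod 1331)

Hensel: r_{i+1} = r_i − f(r_i)·(f′(r_i))^{-1} mod 11^{i+2}, f′(x) = 2x + 9. Iterate:
  r_0 = 4 (mod 11)
  r_1 = 70 (mod 121)
  r_2 = 917 (mod 1331)
Final: r = 917 satisfies f(r) ≡ 0 mod 11^3.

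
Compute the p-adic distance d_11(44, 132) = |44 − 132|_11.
d_11(44, 132) = 1/11

Step 1 — x − y = 44 − 132 = -88. Step 2 — v_11(-88) = 1 (factor: -88 = −(11^1 · 8); the sign does not affect v_p). Step 3 — |x − y|_11 = 11^{-1} = 1/11.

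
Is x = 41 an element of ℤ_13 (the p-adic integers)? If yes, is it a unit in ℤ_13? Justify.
x ∈ ℤ_13^× (unit); v_13(x) = 0

ℤ_13 = {x ∈ ℚ_13 : v_13(x) ≥ 0} and ℤ_13^× = {x ∈ ℤ_13 : v_13(x) = 0}. Here v_13(41) = v_13(num) − v_13(den) = 0; compare against these criteria.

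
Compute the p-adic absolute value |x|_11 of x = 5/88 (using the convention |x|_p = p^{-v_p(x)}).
|5/88|_11 = 11

Step 1 — compute v_11(x) by factoring powers of 11 out of the numerator and denominator: v_11(5/88) = -1. Step 2 — apply |x|_p = p^{-v_p(x)} = 11^{1} = 11.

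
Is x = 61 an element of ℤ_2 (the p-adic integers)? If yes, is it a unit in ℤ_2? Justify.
x ∈ ℤ_2^× (unit); v_2(x) = 0

ℤ_2 = {x ∈ ℚ_2 : v_2(x) ≥ 0} and ℤ_2^× = {x ∈ ℤ_2 : v_2(x) = 0}. Here v_2(61) = v_2(num) − v_2(den) = 0; compare against these criteria.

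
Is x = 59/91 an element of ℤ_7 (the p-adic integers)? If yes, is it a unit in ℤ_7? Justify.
x ∉ ℤ_7 (v_7(x) = -1 < 0)

ℤ_7 = {x ∈ ℚ_7 : v_7(x) ≥ 0} and ℤ_7^× = {x ∈ ℤ_7 : v_7(x) = 0}. Here v_7(59/91) = v_7(num) − v_7(den) = -1; compare against these criteria.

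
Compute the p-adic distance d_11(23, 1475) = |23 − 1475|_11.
d_11(23, 1475) = 1/121

Step 1 — x − y = 23 − 1475 = -1452. Step 2 — v_11(-1452) = 2 (factor: -1452 = −(11^2 · 12); the sign does not affect v_p). Step 3 — |x − y|_11 = 11^{-2} = 1/121.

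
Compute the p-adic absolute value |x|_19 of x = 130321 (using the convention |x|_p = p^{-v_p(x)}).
|130321|_19 = 1/130321

Step 1 — compute v_19(x) by factoring powers of 19 out of the numerator and denominator: v_19(130321) = 4. Step 2 — apply |x|_p = p^{-v_p(x)} = 19^{-4} = 1/130321.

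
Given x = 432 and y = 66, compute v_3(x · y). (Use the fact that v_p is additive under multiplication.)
v_3(28512) = 4

v_p(x) = 3 (factor: 432 = 3^3 · 16); v_p(y) = 1 (factor: 66 = 3^1 · 22). Additivity: v_p(xy) = v_p(x) + v_p(y) = 3 + 1 = 4. (Direct check: xy = 28512 = 3^4 · (352).)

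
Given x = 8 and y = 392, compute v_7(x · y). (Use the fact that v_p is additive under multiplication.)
v_7(3136) = 2

v_p(x) = 0 (factor: 8 = 7^0 · 8); v_p(y) = 2 (factor: 392 = 7^2 · 8). Additivity: v_p(xy) = v_p(x) + v_p(y) = 0 + 2 = 2. (Direct check: xy = 3136 = 7^2 · (64).)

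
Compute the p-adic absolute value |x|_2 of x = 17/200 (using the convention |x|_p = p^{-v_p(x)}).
|17/200|_2 = 8

Step 1 — compute v_2(x) by factoring powers of 2 out of the numerator and denominator: v_2(17/200) = -3. Step 2 — apply |x|_p = p^{-v_p(x)} = 2^{3} = 8.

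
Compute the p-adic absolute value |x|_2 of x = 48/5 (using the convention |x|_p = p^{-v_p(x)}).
|48/5|_2 = 1/16

Step 1 — compute v_2(x) by factoring powers of 2 out of the numerator and denominator: v_2(48/5) = 4. Step 2 — apply |x|_p = p^{-v_p(x)} = 2^{-4} = 1/16.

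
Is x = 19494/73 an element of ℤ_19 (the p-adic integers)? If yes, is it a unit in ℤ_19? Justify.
x ∈ ℤ_19 but not a unit; v_19(x) = 2 > 0

ℤ_19 = {x ∈ ℚ_19 : v_19(x) ≥ 0} and ℤ_19^× = {x ∈ ℤ_19 : v_19(x) = 0}. Here v_19(19494/73) = v_19(num) − v_19(den) = 2; compare against these criteria.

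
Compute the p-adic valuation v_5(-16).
v_5(-16) = 0

v_5(n) is the largest exponent k such that 5^k divides n. Factor out: -16 = -5^0 · 16. (Sign doesn't affect v_p.) So v_5(-16) = 0.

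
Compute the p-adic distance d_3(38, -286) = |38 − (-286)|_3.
d_3(38, -286) = 1/81

Step 1 — x − y = 38 − (-286) = 324. Step 2 — v_3(324) = 4 (factor: 324 = (3^4 · 4); the sign does not affect v_p). Step 3 — |x − y|_3 = 3^{-4} = 1/81.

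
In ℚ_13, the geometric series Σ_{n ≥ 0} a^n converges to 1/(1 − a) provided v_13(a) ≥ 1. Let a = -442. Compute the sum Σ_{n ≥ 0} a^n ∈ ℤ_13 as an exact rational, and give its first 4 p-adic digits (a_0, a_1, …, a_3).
Σ a^n = 1/(1 − a) = 1/443;  first 4 digits = (1, 5, 9, 5)

v_13(a) = 1 ≥ 1, so the series converges in ℤ_13 to 1/(1 − a) = 1/(1 − (-442)) = 1/443. Expand this rational in ℤ_13: compute digits iteratively via d_i = x_i mod 13, x_{i+1} = (x_i − d_i)/13. The first 4 digits are (1, 5, 9, 5).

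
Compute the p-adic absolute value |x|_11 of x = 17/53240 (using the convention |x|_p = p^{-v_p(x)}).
|17/53240|_11 = 1331

Step 1 — compute v_11(x) by factoring powers of 11 out of the numerator and denominator: v_11(17/53240) = -3. Step 2 — apply |x|_p = p^{-v_p(x)} = 11^{3} = 1331.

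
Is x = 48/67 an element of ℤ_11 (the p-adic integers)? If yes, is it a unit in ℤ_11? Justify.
x ∈ ℤ_11^× (unit); v_11(x) = 0

ℤ_11 = {x ∈ ℚ_11 : v_11(x) ≥ 0} and ℤ_11^× = {x ∈ ℤ_11 : v_11(x) = 0}. Here v_11(48/67) = v_11(num) − v_11(den) = 0; compare against these criteria.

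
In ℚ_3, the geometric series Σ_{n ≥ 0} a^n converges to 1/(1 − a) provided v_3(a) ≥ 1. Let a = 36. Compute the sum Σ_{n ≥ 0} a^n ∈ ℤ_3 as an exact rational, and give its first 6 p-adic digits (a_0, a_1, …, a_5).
Σ a^n = 1/(1 − a) = -1/35;  first 6 digits = (1, 0, 1, 1, 1, 2)

v_3(a) = 2 ≥ 1, so the series converges in ℤ_3 to 1/(1 − a) = 1/(1 − 36) = -1/35. Expand this rational in ℤ_3: compute digits iteratively via d_i = x_i mod 3, x_{i+1} = (x_i − d_i)/3. The first 6 digits are (1, 0, 1, 1, 1, 2).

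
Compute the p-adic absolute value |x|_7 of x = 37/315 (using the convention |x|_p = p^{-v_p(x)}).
|37/315|_7 = 7

Step 1 — compute v_7(x) by factoring powers of 7 out of the numerator and denominator: v_7(37/315) = -1. Step 2 — apply |x|_p = p^{-v_p(x)} = 7^{1} = 7.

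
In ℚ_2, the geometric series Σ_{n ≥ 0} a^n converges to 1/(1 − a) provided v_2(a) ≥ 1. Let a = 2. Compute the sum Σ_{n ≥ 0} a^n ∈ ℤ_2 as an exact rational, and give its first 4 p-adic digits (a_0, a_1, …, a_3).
Σ a^n = 1/(1 − a) = -1;  first 4 digits = (1, 1, 1, 1)

v_2(a) = 1 ≥ 1, so the series converges in ℤ_2 to 1/(1 − a) = 1/(1 − 2) = -1. Expand this rational in ℤ_2: compute digits iteratively via d_i = x_i mod 2, x_{i+1} = (x_i − d_i)/2. The first 4 digits are (1, 1, 1, 1).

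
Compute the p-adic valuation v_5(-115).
v_5(-115) = 1

v_5(n) is the largest exponent k such that 5^k divides n. Factor out: -115 = -5^1 · 23. (Sign doesn't affect v_p.) So v_5(-115) = 1.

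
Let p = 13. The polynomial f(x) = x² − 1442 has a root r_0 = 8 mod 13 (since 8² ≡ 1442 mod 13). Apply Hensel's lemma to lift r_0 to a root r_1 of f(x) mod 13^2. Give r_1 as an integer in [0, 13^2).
r_1 = 73 (mod 169)

Hensel's recurrence: r_{i+1} = r_i − f(r_i)·(f′(r_i))^{-1} mod 13^{i+2}, with f′(x) = 2x. Iterate:
  r_0 = 8 (mod 13)
  r_1 = 73 (mod 169)
Final: r_1 = 73, and one checks f(r_1) ≡ 0 mod 13^2.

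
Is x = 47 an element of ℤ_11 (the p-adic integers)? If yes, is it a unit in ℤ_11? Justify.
x ∈ ℤ_11^× (unit); v_11(x) = 0

ℤ_11 = {x ∈ ℚ_11 : v_11(x) ≥ 0} and ℤ_11^× = {x ∈ ℤ_11 : v_11(x) = 0}. Here v_11(47) = v_11(num) − v_11(den) = 0; compare against these criteria.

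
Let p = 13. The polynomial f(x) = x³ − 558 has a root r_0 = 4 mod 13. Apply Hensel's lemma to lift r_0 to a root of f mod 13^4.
r_3 = 18217 (mod 28561)

Hensel: r_{i+1} = r_i − f(r_i)/f′(r_i) mod 13^{i+2}, where f′(x) = 3x². Iterate:
  r_0 = 4 (mod 13)
  r_1 = 134 (mod 169)
  r_2 = 641 (mod 2197)
  r_3 = 18217 (mod 28561)
Final: r = 18217 with f(r) ≡ 0 mod 13^4.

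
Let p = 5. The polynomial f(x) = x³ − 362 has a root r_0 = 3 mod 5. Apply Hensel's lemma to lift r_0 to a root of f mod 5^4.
r_3 = 183 (mod 625)

Hensel: r_{i+1} = r_i − f(r_i)/f′(r_i) mod 5^{i+2}, where f′(x) = 3x². Iterate:
  r_0 = 3 (mod 5)
  r_1 = 8 (mod 25)
  r_2 = 58 (mod 125)
  r_3 = 183 (mod 625)
Final: r = 183 with f(r) ≡ 0 mod 5^4.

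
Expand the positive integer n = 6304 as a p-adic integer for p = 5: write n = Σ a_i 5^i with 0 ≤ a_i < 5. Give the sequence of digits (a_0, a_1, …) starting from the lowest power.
(a_0, a_1, …) = (4, 0, 2, 0, 0, 2)

Repeated division by 5 gives the digits low-to-high: 6304 = 4 + 2·5^2 + 2·5^5. Digit sequence: (4, 0, 2, 0, 0, 2).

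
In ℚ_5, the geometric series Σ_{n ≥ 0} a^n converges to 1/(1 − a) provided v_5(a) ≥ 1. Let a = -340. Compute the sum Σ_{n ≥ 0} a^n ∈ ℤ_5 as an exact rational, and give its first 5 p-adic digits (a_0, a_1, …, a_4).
Σ a^n = 1/(1 − a) = 1/341;  first 5 digits = (1, 2, 0, 0, 4)

v_5(a) = 1 ≥ 1, so the series converges in ℤ_5 to 1/(1 − a) = 1/(1 − (-340)) = 1/341. Expand this rational in ℤ_5: compute digits iteratively via d_i = x_i mod 5, x_{i+1} = (x_i − d_i)/5. The first 5 digits are (1, 2, 0, 0, 4).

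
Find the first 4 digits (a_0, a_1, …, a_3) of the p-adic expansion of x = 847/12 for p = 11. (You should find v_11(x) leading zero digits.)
(a_0, …, a_3) = (0, 0, 7, 4)

v_11(847/12) = 2, so a_0 = ... = a_1 = 0. Factor out: x = 11^2 · u with u = 7/12 a unit in ℤ_11. Expand u iteratively via a_{v+i} = u_i mod 11, u_{i+1} = (u_i − a_{v+i})/11:
  u_0 = 7/12;  a_2 = 7;  u_1 = (u_0 − 7)/11 = -7/12
  u_1 = -7/12;  a_3 = 4;  u_2 = (u_1 − 4)/11 = -5/12
Digits: (0, 0, 7, 4).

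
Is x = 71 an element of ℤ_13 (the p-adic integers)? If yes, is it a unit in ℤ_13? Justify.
x ∈ ℤ_13^× (unit); v_13(x) = 0

ℤ_13 = {x ∈ ℚ_13 : v_13(x) ≥ 0} and ℤ_13^× = {x ∈ ℤ_13 : v_13(x) = 0}. Here v_13(71) = v_13(num) − v_13(den) = 0; compare against these criteria.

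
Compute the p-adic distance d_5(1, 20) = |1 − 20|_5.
d_5(1, 20) = 1

Step 1 — x − y = 1 − 20 = -19. Step 2 — v_5(-19) = 0 (factor: -19 = −(5^0 · 19); the sign does not affect v_p). Step 3 — |x − y|_5 = 5^{0} = 1.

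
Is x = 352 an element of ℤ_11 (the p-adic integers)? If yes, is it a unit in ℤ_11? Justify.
x ∈ ℤ_11 but not a unit; v_11(x) = 1 > 0

ℤ_11 = {x ∈ ℚ_11 : v_11(x) ≥ 0} and ℤ_11^× = {x ∈ ℤ_11 : v_11(x) = 0}. Here v_11(352) = v_11(num) − v_11(den) = 1; compare against these criteria.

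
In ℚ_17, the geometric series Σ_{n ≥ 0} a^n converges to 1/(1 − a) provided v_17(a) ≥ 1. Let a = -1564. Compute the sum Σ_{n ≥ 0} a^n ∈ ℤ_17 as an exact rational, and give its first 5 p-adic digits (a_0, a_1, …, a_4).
Σ a^n = 1/(1 − a) = 1/1565;  first 5 digits = (1, 10, 9, 1, 9)

v_17(a) = 1 ≥ 1, so the series converges in ℤ_17 to 1/(1 − a) = 1/(1 − (-1564)) = 1/1565. Expand this rational in ℤ_17: compute digits iteratively via d_i = x_i mod 17, x_{i+1} = (x_i − d_i)/17. The first 5 digits are (1, 10, 9, 1, 9).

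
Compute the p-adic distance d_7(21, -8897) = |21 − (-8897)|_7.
d_7(21, -8897) = 1/343

Step 1 — x − y = 21 − (-8897) = 8918. Step 2 — v_7(8918) = 3 (factor: 8918 = (7^3 · 26); the sign does not affect v_p). Step 3 — |x − y|_7 = 7^{-3} = 1/343.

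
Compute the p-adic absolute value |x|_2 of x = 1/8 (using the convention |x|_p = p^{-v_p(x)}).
|1/8|_2 = 8

Step 1 — compute v_2(x) by factoring powers of 2 out of the numerator and denominator: v_2(1/8) = -3. Step 2 — apply |x|_p = p^{-v_p(x)} = 2^{3} = 8.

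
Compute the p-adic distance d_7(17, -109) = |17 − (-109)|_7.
d_7(17, -109) = 1/7

Step 1 — x − y = 17 − (-109) = 126. Step 2 — v_7(126) = 1 (factor: 126 = (7^1 · 18); the sign does not affect v_p). Step 3 — |x − y|_7 = 7^{-1} = 1/7.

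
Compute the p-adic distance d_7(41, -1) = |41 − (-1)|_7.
d_7(41, -1) = 1/7

Step 1 — x − y = 41 − (-1) = 42. Step 2 — v_7(42) = 1 (factor: 42 = (7^1 · 6); the sign does not affect v_p). Step 3 — |x − y|_7 = 7^{-1} = 1/7.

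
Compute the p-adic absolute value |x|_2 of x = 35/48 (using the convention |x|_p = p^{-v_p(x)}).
|35/48|_2 = 16

Step 1 — compute v_2(x) by factoring powers of 2 out of the numerator and denominator: v_2(35/48) = -4. Step 2 — apply |x|_p = p^{-v_p(x)} = 2^{4} = 16.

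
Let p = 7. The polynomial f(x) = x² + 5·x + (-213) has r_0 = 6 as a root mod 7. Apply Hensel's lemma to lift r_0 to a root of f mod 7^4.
r_3 = 1427 (mod 2401)

Hensel: r_{i+1} = r_i − f(r_i)·(f′(r_i))^{-1} mod 7^{i+2}, f′(x) = 2x + 5. Iterate:
  r_0 = 6 (mod 7)
  r_1 = 6 (mod 49)
  r_2 = 55 (mod 343)
  r_3 = 1427 (mod 2401)
Final: r = 1427 satisfies f(r) ≡ 0 mod 7^4.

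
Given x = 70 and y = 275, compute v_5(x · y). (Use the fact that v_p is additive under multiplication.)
v_5(19250) = 3

v_p(x) = 1 (factor: 70 = 5^1 · 14); v_p(y) = 2 (factor: 275 = 5^2 · 11). Additivity: v_p(xy) = v_p(x) + v_p(y) = 1 + 2 = 3. (Direct check: xy = 19250 = 5^3 · (154).)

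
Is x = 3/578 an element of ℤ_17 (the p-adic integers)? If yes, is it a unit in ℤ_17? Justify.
x ∉ ℤ_17 (v_17(x) = -2 < 0)

ℤ_17 = {x ∈ ℚ_17 : v_17(x) ≥ 0} and ℤ_17^× = {x ∈ ℤ_17 : v_17(x) = 0}. Here v_17(3/578) = v_17(num) − v_17(den) = -2; compare against these criteria.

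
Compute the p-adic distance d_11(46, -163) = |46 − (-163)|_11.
d_11(46, -163) = 1/11

Step 1 — x − y = 46 − (-163) = 209. Step 2 — v_11(209) = 1 (factor: 209 = (11^1 · 19); the sign does not affect v_p). Step 3 — |x − y|_11 = 11^{-1} = 1/11.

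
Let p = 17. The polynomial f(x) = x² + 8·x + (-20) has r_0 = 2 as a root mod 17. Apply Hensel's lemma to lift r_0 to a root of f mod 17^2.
r_1 = 2 (mod 289)

Hensel: r_{i+1} = r_i − f(r_i)·(f′(r_i))^{-1} mod 17^{i+2}, f′(x) = 2x + 8. Iterate:
  r_0 = 2 (mod 17)
  r_1 = 2 (mod 289)
Final: r = 2 satisfies f(r) ≡ 0 mod 17^2.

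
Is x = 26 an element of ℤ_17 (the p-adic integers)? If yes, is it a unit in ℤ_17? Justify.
x ∈ ℤ_17^× (unit); v_17(x) = 0

ℤ_17 = {x ∈ ℚ_17 : v_17(x) ≥ 0} and ℤ_17^× = {x ∈ ℤ_17 : v_17(x) = 0}. Here v_17(26) = v_17(num) − v_17(den) = 0; compare against these criteria.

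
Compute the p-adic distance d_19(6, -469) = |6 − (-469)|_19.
d_19(6, -469) = 1/19

Step 1 — x − y = 6 − (-469) = 475. Step 2 — v_19(475) = 1 (factor: 475 = (19^1 · 25); the sign does not affect v_p). Step 3 — |x − y|_19 = 19^{-1} = 1/19.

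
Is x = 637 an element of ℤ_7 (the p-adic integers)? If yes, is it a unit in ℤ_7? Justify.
x ∈ ℤ_7 but not a unit; v_7(x) = 2 > 0

ℤ_7 = {x ∈ ℚ_7 : v_7(x) ≥ 0} and ℤ_7^× = {x ∈ ℤ_7 : v_7(x) = 0}. Here v_7(637) = v_7(num) − v_7(den) = 2; compare against these criteria.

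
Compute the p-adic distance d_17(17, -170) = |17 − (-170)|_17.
d_17(17, -170) = 1/17

Step 1 — x − y = 17 − (-170) = 187. Step 2 — v_17(187) = 1 (factor: 187 = (17^1 · 11); the sign does not affect v_p). Step 3 — |x − y|_17 = 17^{-1} = 1/17.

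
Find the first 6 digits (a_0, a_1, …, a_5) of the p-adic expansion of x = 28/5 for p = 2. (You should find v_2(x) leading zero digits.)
(a_0, …, a_5) = (0, 0, 1, 1, 0, 1)

v_2(28/5) = 2, so a_0 = ... = a_1 = 0. Factor out: x = 2^2 · u with u = 7/5 a unit in ℤ_2. Expand u iteratively via a_{v+i} = u_i mod 2, u_{i+1} = (u_i − a_{v+i})/2:
  u_0 = 7/5;  a_2 = 1;  u_1 = (u_0 − 1)/2 = 1/5
  u_1 = 1/5;  a_3 = 1;  u_2 = (u_1 − 1)/2 = -2/5
  u_2 = -2/5;  a_4 = 0;  u_3 = (u_2 − 0)/2 = -1/5
  u_3 = -1/5;  a_5 = 1;  u_4 = (u_3 − 1)/2 = -3/5
Digits: (0, 0, 1, 1, 0, 1).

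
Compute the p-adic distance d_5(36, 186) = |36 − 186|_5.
d_5(36, 186) = 1/25

Step 1 — x − y = 36 − 186 = -150. Step 2 — v_5(-150) = 2 (factor: -150 = −(5^2 · 6); the sign does not affect v_p). Step 3 — |x − y|_5 = 5^{-2} = 1/25.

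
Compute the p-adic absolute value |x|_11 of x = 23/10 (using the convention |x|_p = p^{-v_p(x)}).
|23/10|_11 = 1

Step 1 — compute v_11(x) by factoring powers of 11 out of the numerator and denominator: v_11(23/10) = 0. Step 2 — apply |x|_p = p^{-v_p(x)} = 11^{0} = 1.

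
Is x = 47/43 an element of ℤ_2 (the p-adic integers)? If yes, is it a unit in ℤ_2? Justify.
x ∈ ℤ_2^× (unit); v_2(x) = 0

ℤ_2 = {x ∈ ℚ_2 : v_2(x) ≥ 0} and ℤ_2^× = {x ∈ ℤ_2 : v_2(x) = 0}. Here v_2(47/43) = v_2(num) − v_2(den) = 0; compare against these criteria.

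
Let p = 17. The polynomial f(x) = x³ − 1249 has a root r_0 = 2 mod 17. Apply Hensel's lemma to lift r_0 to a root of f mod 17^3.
r_2 = 2008 (mod 4913)

Hensel: r_{i+1} = r_i − f(r_i)/f′(r_i) mod 17^{i+2}, where f′(x) = 3x². Iterate:
  r_0 = 2 (mod 17)
  r_1 = 274 (mod 289)
  r_2 = 2008 (mod 4913)
Final: r = 2008 with f(r) ≡ 0 mod 17^3.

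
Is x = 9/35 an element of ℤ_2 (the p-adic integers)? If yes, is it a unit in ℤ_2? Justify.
x ∈ ℤ_2^× (unit); v_2(x) = 0

ℤ_2 = {x ∈ ℚ_2 : v_2(x) ≥ 0} and ℤ_2^× = {x ∈ ℤ_2 : v_2(x) = 0}. Here v_2(9/35) = v_2(num) − v_2(den) = 0; compare against these criteria.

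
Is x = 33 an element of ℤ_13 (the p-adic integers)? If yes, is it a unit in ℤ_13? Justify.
x ∈ ℤ_13^× (unit); v_13(x) = 0

ℤ_13 = {x ∈ ℚ_13 : v_13(x) ≥ 0} and ℤ_13^× = {x ∈ ℤ_13 : v_13(x) = 0}. Here v_13(33) = v_13(num) − v_13(den) = 0; compare against these criteria.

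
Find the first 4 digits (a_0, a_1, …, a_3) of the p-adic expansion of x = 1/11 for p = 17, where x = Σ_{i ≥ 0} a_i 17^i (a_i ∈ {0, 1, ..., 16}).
(a_0, …, a_3) = (14, 10, 4, 9)

v_17(1/11) = 0 (numerator and denominator both coprime to 17), so x ∈ ℤ_17^×. Compute digits iteratively via a_i = x_i mod 17, x_{i+1} = (x_i − a_i)/17, with x_0 = x:
  x_0 = 1/11;  a_0 = 14;  x_1 = (x_0 − 14)/17 = -9/11
  x_1 = -9/11;  a_1 = 10;  x_2 = (x_1 − 10)/17 = -7/11
  x_2 = -7/11;  a_2 = 4;  x_3 = (x_2 − 4)/17 = -3/11
  x_3 = -3/11;  a_3 = 9;  x_4 = (x_3 − 9)/17 = -6/11
Digits: (14, 10, 4, 9).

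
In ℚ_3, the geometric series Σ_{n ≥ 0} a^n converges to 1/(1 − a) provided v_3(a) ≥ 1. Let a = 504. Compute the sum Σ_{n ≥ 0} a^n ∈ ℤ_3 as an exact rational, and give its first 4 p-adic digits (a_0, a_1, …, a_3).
Σ a^n = 1/(1 − a) = -1/503;  first 4 digits = (1, 0, 2, 0)

v_3(a) = 2 ≥ 1, so the series converges in ℤ_3 to 1/(1 − a) = 1/(1 − 504) = -1/503. Expand this rational in ℤ_3: compute digits iteratively via d_i = x_i mod 3, x_{i+1} = (x_i − d_i)/3. The first 4 digits are (1, 0, 2, 0).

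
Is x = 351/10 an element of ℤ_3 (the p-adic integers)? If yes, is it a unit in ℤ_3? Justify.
x ∈ ℤ_3 but not a unit; v_3(x) = 3 > 0

ℤ_3 = {x ∈ ℚ_3 : v_3(x) ≥ 0} and ℤ_3^× = {x ∈ ℤ_3 : v_3(x) = 0}. Here v_3(351/10) = v_3(num) − v_3(den) = 3; compare against these criteria.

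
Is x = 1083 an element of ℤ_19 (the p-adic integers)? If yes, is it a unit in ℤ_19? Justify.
x ∈ ℤ_19 but not a unit; v_19(x) = 2 > 0

ℤ_19 = {x ∈ ℚ_19 : v_19(x) ≥ 0} and ℤ_19^× = {x ∈ ℤ_19 : v_19(x) = 0}. Here v_19(1083) = v_19(num) − v_19(den) = 2; compare against these criteria.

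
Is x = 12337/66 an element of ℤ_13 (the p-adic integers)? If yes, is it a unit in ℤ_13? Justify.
x ∈ ℤ_13 but not a unit; v_13(x) = 2 > 0

ℤ_13 = {x ∈ ℚ_13 : v_13(x) ≥ 0} and ℤ_13^× = {x ∈ ℤ_13 : v_13(x) = 0}. Here v_13(12337/66) = v_13(num) − v_13(den) = 2; compare against these criteria.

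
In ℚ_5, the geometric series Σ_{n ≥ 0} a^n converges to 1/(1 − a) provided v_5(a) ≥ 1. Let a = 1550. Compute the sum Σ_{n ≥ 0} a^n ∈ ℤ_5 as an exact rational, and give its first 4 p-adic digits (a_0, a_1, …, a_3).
Σ a^n = 1/(1 − a) = -1/1549;  first 4 digits = (1, 0, 2, 2)

v_5(a) = 2 ≥ 1, so the series converges in ℤ_5 to 1/(1 − a) = 1/(1 − 1550) = -1/1549. Expand this rational in ℤ_5: compute digits iteratively via d_i = x_i mod 5, x_{i+1} = (x_i − d_i)/5. The first 4 digits are (1, 0, 2, 2).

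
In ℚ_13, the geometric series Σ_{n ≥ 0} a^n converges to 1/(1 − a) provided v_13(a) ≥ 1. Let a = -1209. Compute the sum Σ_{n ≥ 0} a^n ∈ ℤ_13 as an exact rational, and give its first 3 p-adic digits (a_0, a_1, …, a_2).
Σ a^n = 1/(1 − a) = 1/1210;  first 3 digits = (1, 11, 9)

v_13(a) = 1 ≥ 1, so the series converges in ℤ_13 to 1/(1 − a) = 1/(1 − (-1209)) = 1/1210. Expand this rational in ℤ_13: compute digits iteratively via d_i = x_i mod 13, x_{i+1} = (x_i − d_i)/13. The first 3 digits are (1, 11, 9).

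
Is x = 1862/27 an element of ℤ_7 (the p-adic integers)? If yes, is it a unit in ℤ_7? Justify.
x ∈ ℤ_7 but not a unit; v_7(x) = 2 > 0

ℤ_7 = {x ∈ ℚ_7 : v_7(x) ≥ 0} and ℤ_7^× = {x ∈ ℤ_7 : v_7(x) = 0}. Here v_7(1862/27) = v_7(num) − v_7(den) = 2; compare against these criteria.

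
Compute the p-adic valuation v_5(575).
v_5(575) = 2

v_5(n) is the largest exponent k such that 5^k divides n. Factor out: 575 = 5^2 · 23. (Sign doesn't affect v_p.) So v_5(575) = 2.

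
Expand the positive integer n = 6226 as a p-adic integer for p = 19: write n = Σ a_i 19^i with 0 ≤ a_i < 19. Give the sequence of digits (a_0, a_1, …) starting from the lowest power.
(a_0, a_1, …) = (13, 4, 17)

Repeated division by 19 gives the digits low-to-high: 6226 = 13 + 4·19^1 + 17·19^2. Digit sequence: (13, 4, 17).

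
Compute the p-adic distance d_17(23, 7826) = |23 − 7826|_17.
d_17(23, 7826) = 1/289

Step 1 — x − y = 23 − 7826 = -7803. Step 2 — v_17(-7803) = 2 (factor: -7803 = −(17^2 · 27); the sign does not affect v_p). Step 3 — |x − y|_17 = 17^{-2} = 1/289.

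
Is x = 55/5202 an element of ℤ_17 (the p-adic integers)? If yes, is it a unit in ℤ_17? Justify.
x ∉ ℤ_17 (v_17(x) = -2 < 0)

ℤ_17 = {x ∈ ℚ_17 : v_17(x) ≥ 0} and ℤ_17^× = {x ∈ ℤ_17 : v_17(x) = 0}. Here v_17(55/5202) = v_17(num) − v_17(den) = -2; compare against these criteria.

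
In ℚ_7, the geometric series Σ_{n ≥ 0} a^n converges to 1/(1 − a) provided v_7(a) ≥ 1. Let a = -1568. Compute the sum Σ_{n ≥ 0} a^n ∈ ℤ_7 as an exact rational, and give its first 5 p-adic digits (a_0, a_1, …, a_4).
Σ a^n = 1/(1 − a) = 1/1569;  first 5 digits = (1, 0, 3, 2, 1)

v_7(a) = 2 ≥ 1, so the series converges in ℤ_7 to 1/(1 − a) = 1/(1 − (-1568)) = 1/1569. Expand this rational in ℤ_7: compute digits iteratively via d_i = x_i mod 7, x_{i+1} = (x_i − d_i)/7. The first 5 digits are (1, 0, 3, 2, 1).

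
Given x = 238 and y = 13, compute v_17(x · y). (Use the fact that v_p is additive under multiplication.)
v_17(3094) = 1

v_p(x) = 1 (factor: 238 = 17^1 · 14); v_p(y) = 0 (factor: 13 = 17^0 · 13). Additivity: v_p(xy) = v_p(x) + v_p(y) = 1 + 0 = 1. (Direct check: xy = 3094 = 17^1 · (182).)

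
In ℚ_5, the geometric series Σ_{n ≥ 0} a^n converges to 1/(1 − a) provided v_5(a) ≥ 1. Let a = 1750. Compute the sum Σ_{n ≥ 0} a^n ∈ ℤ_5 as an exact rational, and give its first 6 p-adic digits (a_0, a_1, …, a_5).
Σ a^n = 1/(1 − a) = -1/1749;  first 6 digits = (1, 0, 0, 4, 2, 0)

v_5(a) = 3 ≥ 1, so the series converges in ℤ_5 to 1/(1 − a) = 1/(1 − 1750) = -1/1749. Expand this rational in ℤ_5: compute digits iteratively via d_i = x_i mod 5, x_{i+1} = (x_i − d_i)/5. The first 6 digits are (1, 0, 0, 4, 2, 0).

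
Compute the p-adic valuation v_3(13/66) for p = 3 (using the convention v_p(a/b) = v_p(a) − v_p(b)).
v_3(13/66) = -1

Factor powers of 3 from the numerator and denominator of the reduced fraction: 13 = 3^0 · 13 and 66 = 3^1 · 22. Apply v_p(a/b) = v_p(a) − v_p(b): v_3(13/66) = 0 − 1 = -1.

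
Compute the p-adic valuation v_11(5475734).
v_11(5475734) = 5

v_11(n) is the largest exponent k such that 11^k divides n. Factor out: 5475734 = 11^5 · 34. (Sign doesn't affect v_p.) So v_11(5475734) = 5.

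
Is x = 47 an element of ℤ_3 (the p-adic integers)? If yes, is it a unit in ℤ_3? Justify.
x ∈ ℤ_3^× (unit); v_3(x) = 0

ℤ_3 = {x ∈ ℚ_3 : v_3(x) ≥ 0} and ℤ_3^× = {x ∈ ℤ_3 : v_3(x) = 0}. Here v_3(47) = v_3(num) − v_3(den) = 0; compare against these criteria.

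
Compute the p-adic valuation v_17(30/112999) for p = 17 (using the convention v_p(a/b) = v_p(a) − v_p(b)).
v_17(30/112999) = -3

Factor powers of 17 from the numerator and denominator of the reduced fraction: 30 = 17^0 · 30 and 112999 = 17^3 · 23. Apply v_p(a/b) = v_p(a) − v_p(b): v_17(30/112999) = 0 − 3 = -3.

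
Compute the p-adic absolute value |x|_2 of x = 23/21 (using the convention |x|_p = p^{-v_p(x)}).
|23/21|_2 = 1

Step 1 — compute v_2(x) by factoring powers of 2 out of the numerator and denominator: v_2(23/21) = 0. Step 2 — apply |x|_p = p^{-v_p(x)} = 2^{0} = 1.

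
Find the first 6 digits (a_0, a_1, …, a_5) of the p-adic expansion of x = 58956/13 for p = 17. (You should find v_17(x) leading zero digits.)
(a_0, …, a_5) = (0, 0, 0, 14, 11, 15)

v_17(58956/13) = 3, so a_0 = ... = a_2 = 0. Factor out: x = 17^3 · u with u = 12/13 a unit in ℤ_17. Expand u iteratively via a_{v+i} = u_i mod 17, u_{i+1} = (u_i − a_{v+i})/17:
  u_0 = 12/13;  a_3 = 14;  u_1 = (u_0 − 14)/17 = -10/13
  u_1 = -10/13;  a_4 = 11;  u_2 = (u_1 − 11)/17 = -9/13
  u_2 = -9/13;  a_5 = 15;  u_3 = (u_2 − 15)/17 = -12/13
Digits: (0, 0, 0, 14, 11, 15).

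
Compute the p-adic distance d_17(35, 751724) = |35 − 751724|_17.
d_17(35, 751724) = 1/83521

Step 1 — x − y = 35 − 751724 = -751689. Step 2 — v_17(-751689) = 4 (factor: -751689 = −(17^4 · 9); the sign does not affect v_p). Step 3 — |x − y|_17 = 17^{-4} = 1/83521.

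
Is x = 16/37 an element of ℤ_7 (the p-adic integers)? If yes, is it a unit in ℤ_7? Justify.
x ∈ ℤ_7^× (unit); v_7(x) = 0

ℤ_7 = {x ∈ ℚ_7 : v_7(x) ≥ 0} and ℤ_7^× = {x ∈ ℤ_7 : v_7(x) = 0}. Here v_7(16/37) = v_7(num) − v_7(den) = 0; compare against these criteria.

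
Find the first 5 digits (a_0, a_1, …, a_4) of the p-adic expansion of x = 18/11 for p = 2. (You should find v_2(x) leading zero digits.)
(a_0, …, a_4) = (0, 1, 1, 0, 1)

v_2(18/11) = 1, so a_0 = ... = a_0 = 0. Factor out: x = 2^1 · u with u = 9/11 a unit in ℤ_2. Expand u iteratively via a_{v+i} = u_i mod 2, u_{i+1} = (u_i − a_{v+i})/2:
  u_0 = 9/11;  a_1 = 1;  u_1 = (u_0 − 1)/2 = -1/11
  u_1 = -1/11;  a_2 = 1;  u_2 = (u_1 − 1)/2 = -6/11
  u_2 = -6/11;  a_3 = 0;  u_3 = (u_2 − 0)/2 = -3/11
  u_3 = -3/11;  a_4 = 1;  u_4 = (u_3 − 1)/2 = -7/11
Digits: (0, 1, 1, 0, 1).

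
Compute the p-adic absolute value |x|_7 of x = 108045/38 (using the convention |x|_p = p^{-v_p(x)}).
|108045/38|_7 = 1/2401

Step 1 — compute v_7(x) by factoring powers of 7 out of the numerator and denominator: v_7(108045/38) = 4. Step 2 — apply |x|_p = p^{-v_p(x)} = 7^{-4} = 1/2401.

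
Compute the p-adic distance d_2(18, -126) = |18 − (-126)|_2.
d_2(18, -126) = 1/16

Step 1 — x − y = 18 − (-126) = 144. Step 2 — v_2(144) = 4 (factor: 144 = (2^4 · 9); the sign does not affect v_p). Step 3 — |x − y|_2 = 2^{-4} = 1/16.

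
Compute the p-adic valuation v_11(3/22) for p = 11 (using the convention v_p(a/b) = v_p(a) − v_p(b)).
v_11(3/22) = -1

Factor powers of 11 from the numerator and denominator of the reduced fraction: 3 = 11^0 · 3 and 22 = 11^1 · 2. Apply v_p(a/b) = v_p(a) − v_p(b): v_11(3/22) = 0 − 1 = -1.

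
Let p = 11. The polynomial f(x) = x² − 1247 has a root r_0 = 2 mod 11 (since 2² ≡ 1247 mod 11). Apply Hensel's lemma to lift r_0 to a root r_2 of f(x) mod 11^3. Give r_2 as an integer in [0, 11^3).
r_2 = 1190 (mod 1331)

Hensel's recurrence: r_{i+1} = r_i − f(r_i)·(f′(r_i))^{-1} mod 11^{i+2}, with f′(x) = 2x. Iterate:
  r_0 = 2 (mod 11)
  r_1 = 101 (mod 121)
  r_2 = 1190 (mod 1331)
Final: r_2 = 1190, and one checks f(r_2) ≡ 0 mod 11^3.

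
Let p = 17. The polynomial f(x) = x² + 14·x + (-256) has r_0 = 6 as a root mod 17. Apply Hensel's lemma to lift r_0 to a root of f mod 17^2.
r_1 = 278 (mod 289)

Hensel: r_{i+1} = r_i − f(r_i)·(f′(r_i))^{-1} mod 17^{i+2}, f′(x) = 2x + 14. Iterate:
  r_0 = 6 (mod 17)
  r_1 = 278 (mod 289)
Final: r = 278 satisfies f(r) ≡ 0 mod 17^2.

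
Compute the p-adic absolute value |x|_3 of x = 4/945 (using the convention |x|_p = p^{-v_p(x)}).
|4/945|_3 = 27

Step 1 — compute v_3(x) by factoring powers of 3 out of the numerator and denominator: v_3(4/945) = -3. Step 2 — apply |x|_p = p^{-v_p(x)} = 3^{3} = 27.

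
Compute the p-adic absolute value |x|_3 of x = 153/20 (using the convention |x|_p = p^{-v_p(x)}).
|153/20|_3 = 1/9

Step 1 — compute v_3(x) by factoring powers of 3 out of the numerator and denominator: v_3(153/20) = 2. Step 2 — apply |x|_p = p^{-v_p(x)} = 3^{-2} = 1/9.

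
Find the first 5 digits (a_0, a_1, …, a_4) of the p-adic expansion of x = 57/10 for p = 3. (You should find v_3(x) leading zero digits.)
(a_0, …, a_4) = (0, 1, 0, 1, 0)

v_3(57/10) = 1, so a_0 = ... = a_0 = 0. Factor out: x = 3^1 · u with u = 19/10 a unit in ℤ_3. Expand u iteratively via a_{v+i} = u_i mod 3, u_{i+1} = (u_i − a_{v+i})/3:
  u_0 = 19/10;  a_1 = 1;  u_1 = (u_0 − 1)/3 = 3/10
  u_1 = 3/10;  a_2 = 0;  u_2 = (u_1 − 0)/3 = 1/10
  u_2 = 1/10;  a_3 = 1;  u_3 = (u_2 − 1)/3 = -3/10
  u_3 = -3/10;  a_4 = 0;  u_4 = (u_3 − 0)/3 = -1/10
Digits: (0, 1, 0, 1, 0).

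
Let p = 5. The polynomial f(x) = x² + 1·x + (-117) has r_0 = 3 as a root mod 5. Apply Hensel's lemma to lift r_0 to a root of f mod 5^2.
r_1 = 18 (mod 25)

Hensel: r_{i+1} = r_i − f(r_i)·(f′(r_i))^{-1} mod 5^{i+2}, f′(x) = 2x + 1. Iterate:
  r_0 = 3 (mod 5)
  r_1 = 18 (mod 25)
Final: r = 18 satisfies f(r) ≡ 0 mod 5^2.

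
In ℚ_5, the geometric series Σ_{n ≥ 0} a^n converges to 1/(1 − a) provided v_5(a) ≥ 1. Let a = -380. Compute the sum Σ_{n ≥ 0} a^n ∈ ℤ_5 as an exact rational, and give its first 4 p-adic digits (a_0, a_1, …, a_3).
Σ a^n = 1/(1 − a) = 1/381;  first 4 digits = (1, 4, 0, 1)

v_5(a) = 1 ≥ 1, so the series converges in ℤ_5 to 1/(1 − a) = 1/(1 − (-380)) = 1/381. Expand this rational in ℤ_5: compute digits iteratively via d_i = x_i mod 5, x_{i+1} = (x_i − d_i)/5. The first 4 digits are (1, 4, 0, 1).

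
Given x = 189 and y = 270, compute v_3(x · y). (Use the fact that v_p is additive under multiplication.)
v_3(51030) = 6

v_p(x) = 3 (factor: 189 = 3^3 · 7); v_p(y) = 3 (factor: 270 = 3^3 · 10). Additivity: v_p(xy) = v_p(x) + v_p(y) = 3 + 3 = 6. (Direct check: xy = 51030 = 3^6 · (70).)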